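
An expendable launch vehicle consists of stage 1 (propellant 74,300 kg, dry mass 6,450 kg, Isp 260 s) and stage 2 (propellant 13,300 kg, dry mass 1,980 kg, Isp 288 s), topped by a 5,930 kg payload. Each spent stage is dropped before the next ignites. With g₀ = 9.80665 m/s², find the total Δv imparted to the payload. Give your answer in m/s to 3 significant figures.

Ignition mass of stage 1 = 74,300+6,450 + 13,300+1,980 + 5,930 = 101,960 kg.
Stage 1: m₀ = 101,960 kg, m_f = 101,960 − 74,300 = 27,660 kg; Δv = 260×9.80665×ln(3.686) = 2549.7×1.3046 ≈ 3326 m/s.
Stage 2: m₀ = 21,210 kg, m_f = 21,210 − 13,300 = 7,910 kg; Δv = 288×9.80665×ln(2.681) = 2824.3×0.9863 ≈ 2786 m/s.
Total Δv = 3326 + 2786 = 6112 m/s.

Δv ≈ 6110 m/s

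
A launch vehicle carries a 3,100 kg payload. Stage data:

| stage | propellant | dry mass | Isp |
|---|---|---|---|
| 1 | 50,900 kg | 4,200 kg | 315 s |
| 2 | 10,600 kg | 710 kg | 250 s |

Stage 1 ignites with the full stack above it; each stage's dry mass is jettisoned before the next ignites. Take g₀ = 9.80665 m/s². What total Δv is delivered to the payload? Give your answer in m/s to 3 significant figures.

Ignition mass of stage 1 = 50,900+4,200 + 10,600+710 + 3,100 = 69,510 kg.
Stage 1: m₀ = 69,510 kg, m_f = 69,510 − 50,900 = 18,610 kg; Δv = 315×9.80665×ln(3.735) = 3089.1×1.3178 ≈ 4071 m/s.
Stage 2: m₀ = 14,410 kg, m_f = 14,410 − 10,600 = 3,810 kg; Δv = 250×9.80665×ln(3.782) = 2451.7×1.3303 ≈ 3261 m/s.
Total Δv = 4071 + 3261 = 7332 m/s.

Δv ≈ 7330 m/s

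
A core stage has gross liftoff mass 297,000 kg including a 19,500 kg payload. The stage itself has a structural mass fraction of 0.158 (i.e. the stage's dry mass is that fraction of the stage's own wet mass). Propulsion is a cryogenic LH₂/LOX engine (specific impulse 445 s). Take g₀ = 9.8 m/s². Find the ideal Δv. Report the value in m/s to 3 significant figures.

Stage wet mass = m₀ − payload = 297,000 − 19,500 = 277,500 kg.
Stage dry mass = ε × stage wet mass = 0.158 × 277,500 = 43,845 kg.
Burnout mass m_f = stage dry + payload = 43,845 + 19,500 = 63,345 kg.
v_e = Isp · g₀ = 445 × 9.8 = 4361.0 m/s.
Δv = v_e · ln(297,000/63,345) = 4361.0 × ln(4.689) = 4361.0 × 1.5451 ≈ 6738 m/s.

Δv ≈ 6740 m/s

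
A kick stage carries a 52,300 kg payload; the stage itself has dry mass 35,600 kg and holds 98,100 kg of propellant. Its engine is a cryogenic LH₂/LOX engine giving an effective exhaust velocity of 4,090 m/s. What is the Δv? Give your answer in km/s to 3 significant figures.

Δv ≈ 3.07 km/s

m₀ = payload + dry + propellant = 52,300 + 35,600 + 98,100 = 186,000 kg.
m_f = payload + dry = 52,300 + 35,600 = 87,900 kg.
From the ideal rocket equation, Δv = v_e · ln(m₀/m_f) = 4090.0 × ln(2.116) = 4090.0 × 0.7495 ≈ 3065.6 m/s.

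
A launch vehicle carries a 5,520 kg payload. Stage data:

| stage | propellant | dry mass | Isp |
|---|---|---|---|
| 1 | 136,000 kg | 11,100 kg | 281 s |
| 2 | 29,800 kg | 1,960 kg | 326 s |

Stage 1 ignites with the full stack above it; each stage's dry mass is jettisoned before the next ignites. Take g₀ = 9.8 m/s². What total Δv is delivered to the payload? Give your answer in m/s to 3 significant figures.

Δv ≈ 8820 m/s

Ignition mass of stage 1 = 136,000+11,100 + 29,800+1,960 + 5,520 = 184,380 kg.
Stage 1: m₀ = 184,380 kg, m_f = 184,380 − 136,000 = 48,380 kg; Δv = 281×9.8×ln(3.811) = 2753.8×1.3379 ≈ 3684 m/s.
Stage 2: m₀ = 37,280 kg, m_f = 37,280 − 29,800 = 7,480 kg; Δv = 326×9.8×ln(4.984) = 3194.8×1.6062 ≈ 5132 m/s.
Total Δv = 3684 + 5132 = 8816 m/s.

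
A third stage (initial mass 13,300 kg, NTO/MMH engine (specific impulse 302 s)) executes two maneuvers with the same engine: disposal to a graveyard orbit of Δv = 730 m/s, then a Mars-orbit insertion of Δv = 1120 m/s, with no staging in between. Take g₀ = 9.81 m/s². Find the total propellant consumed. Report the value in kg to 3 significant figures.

v_e = Isp · g₀ = 302 × 9.81 = 2962.6 m/s.
After the first burn: m = 13300 × exp(−730/2962.6) = 13300 × 0.78161 = 10,395.4 kg.
After the second burn: m = 10,395.4 × exp(−1120/2962.6) = 10,395.4 × 0.68520 = 7,122.93 kg.
Total propellant = m₀ − m_final = 13300 − 7,122.93 = 6,177.07 kg.

total propellant consumed ≈ 6180 kg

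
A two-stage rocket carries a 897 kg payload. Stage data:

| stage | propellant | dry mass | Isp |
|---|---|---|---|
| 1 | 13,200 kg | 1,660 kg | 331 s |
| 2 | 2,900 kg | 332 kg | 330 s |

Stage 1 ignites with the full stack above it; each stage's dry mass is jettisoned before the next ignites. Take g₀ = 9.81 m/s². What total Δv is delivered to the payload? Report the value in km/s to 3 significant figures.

Δv ≈ 7.78 km/s

Ignition mass of stage 1 = 13,200+1,660 + 2,900+332 + 897 = 18,989 kg.
Stage 1: m₀ = 18,989 kg, m_f = 18,989 − 13,200 = 5,789 kg; Δv = 331×9.81×ln(3.28) = 3247.1×1.1879 ≈ 3857 m/s.
Stage 2: m₀ = 4,129 kg, m_f = 4,129 − 2,900 = 1,229 kg; Δv = 330×9.81×ln(3.36) = 3237.3×1.2118 ≈ 3923 m/s.
Total Δv = 3857 + 3923 = 7780 m/s.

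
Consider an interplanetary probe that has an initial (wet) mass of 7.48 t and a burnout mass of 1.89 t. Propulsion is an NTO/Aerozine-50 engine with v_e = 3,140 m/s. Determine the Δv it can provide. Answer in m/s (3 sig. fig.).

Δv ≈ 4320 m/s

Rocket equation: Δv = v_e · ln(m₀/m_f) = 3140.0 × ln(3.958) = 3140.0 × 1.3757 ≈ 4319.6 m/s.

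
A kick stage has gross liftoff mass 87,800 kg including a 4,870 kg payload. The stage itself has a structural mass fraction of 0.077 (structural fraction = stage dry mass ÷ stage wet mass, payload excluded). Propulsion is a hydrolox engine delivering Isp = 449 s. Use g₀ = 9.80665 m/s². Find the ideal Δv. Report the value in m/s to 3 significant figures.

Stage wet mass = m₀ − payload = 87,800 − 4,870 = 82,930 kg.
Stage dry mass = ε × stage wet mass = 0.077 × 82,930 = 6,385.61 kg.
Burnout mass m_f = stage dry + payload = 6,385.61 + 4,870 = 11,255.61 kg.
v_e = Isp · g₀ = 449 × 9.80665 = 4403.2 m/s.
Δv = v_e · ln(87,800/11,255.61) = 4403.2 × ln(7.801) = 4403.2 × 2.0542 ≈ 9045 m/s.

Δv ≈ 9050 m/s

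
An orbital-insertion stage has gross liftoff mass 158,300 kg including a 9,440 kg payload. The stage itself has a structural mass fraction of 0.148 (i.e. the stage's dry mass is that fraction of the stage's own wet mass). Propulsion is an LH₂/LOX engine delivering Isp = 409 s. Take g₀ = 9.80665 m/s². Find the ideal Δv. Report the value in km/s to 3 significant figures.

Stage wet mass = m₀ − payload = 158,300 − 9,440 = 148,860 kg.
Stage dry mass = ε × stage wet mass = 0.148 × 148,860 = 22,031.3 kg.
Burnout mass m_f = stage dry + payload = 22,031.3 + 9,440 = 31,471.3 kg.
v_e = Isp · g₀ = 409 × 9.80665 = 4010.9 m/s.
From the ideal rocket equation, Δv = v_e · ln(158,300/31,471.3) = 4010.9 × ln(5.03) = 4010.9 × 1.6154 ≈ 6479 m/s.

Δv ≈ 6.48 km/s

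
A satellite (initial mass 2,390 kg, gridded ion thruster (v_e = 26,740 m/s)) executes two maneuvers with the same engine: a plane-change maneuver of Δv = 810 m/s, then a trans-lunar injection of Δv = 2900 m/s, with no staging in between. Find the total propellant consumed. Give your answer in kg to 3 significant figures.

total propellant consumed ≈ 310 kg

After the first burn: m = 2390 × exp(−810/26740.0) = 2390 × 0.97016 = 2,318.68 kg.
After the second burn: m = 2,318.68 × exp(−2900/26740.0) = 2,318.68 × 0.89722 = 2,080.37 kg.
Total propellant = m₀ − m_final = 2390 − 2,080.37 = 309.63 kg.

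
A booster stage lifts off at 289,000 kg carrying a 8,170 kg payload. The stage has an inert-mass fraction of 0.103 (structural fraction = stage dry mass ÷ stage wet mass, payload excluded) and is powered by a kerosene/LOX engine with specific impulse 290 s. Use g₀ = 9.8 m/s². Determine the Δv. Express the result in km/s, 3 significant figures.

Stage wet mass = m₀ − payload = 289,000 − 8,170 = 280,830 kg.
Stage dry mass = ε × stage wet mass = 0.103 × 280,830 = 28,925.5 kg.
Burnout mass m_f = stage dry + payload = 28,925.5 + 8,170 = 37,095.5 kg.
v_e = Isp · g₀ = 290 × 9.8 = 2842.0 m/s.
Using Δv = v_e ln(m₀/m_f): Δv = v_e · ln(289,000/37,095.5) = 2842.0 × ln(7.791) = 2842.0 × 2.0529 ≈ 5834 m/s.

Δv ≈ 5.83 km/s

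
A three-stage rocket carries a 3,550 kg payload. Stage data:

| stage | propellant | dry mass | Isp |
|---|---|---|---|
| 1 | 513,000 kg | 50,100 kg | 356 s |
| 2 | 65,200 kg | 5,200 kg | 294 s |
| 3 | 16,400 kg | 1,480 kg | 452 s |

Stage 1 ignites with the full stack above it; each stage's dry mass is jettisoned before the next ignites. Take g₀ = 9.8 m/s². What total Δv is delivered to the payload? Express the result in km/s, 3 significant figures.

Δv ≈ 15.3 km/s

Ignition mass of stage 1 = 513,000+50,100 + 65,200+5,200 + 16,400+1,480 + 3,550 = 654,930 kg.
Stage 1: m₀ = 654,930 kg, m_f = 654,930 − 513,000 = 141,930 kg; Δv = 356×9.8×ln(4.614) = 3488.8×1.5292 ≈ 5335 m/s.
Stage 2: m₀ = 91,830 kg, m_f = 91,830 − 65,200 = 26,630 kg; Δv = 294×9.8×ln(3.448) = 2881.2×1.2379 ≈ 3567 m/s.
Stage 3: m₀ = 21,430 kg, m_f = 21,430 − 16,400 = 5,030 kg; Δv = 452×9.8×ln(4.26) = 4429.6×1.4494 ≈ 6420 m/s.
Total Δv = 5335 + 3567 + 6420 = 15322 m/s.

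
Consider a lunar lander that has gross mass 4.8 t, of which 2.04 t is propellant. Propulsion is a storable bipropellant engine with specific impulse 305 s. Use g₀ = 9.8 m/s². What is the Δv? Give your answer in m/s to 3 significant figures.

Δv ≈ 1650 m/s

v_e = Isp · g₀ = 305 × 9.8 = 2989.0 m/s.
m_f = m₀ − m_prop = 4.8 − 2.04 = 2.76 t.
Using Δv = v_e ln(m₀/m_f): Δv = v_e · ln(m₀/m_f) = 2989.0 × ln(1.739) = 2989.0 × 0.5534 ≈ 1654.1 m/s.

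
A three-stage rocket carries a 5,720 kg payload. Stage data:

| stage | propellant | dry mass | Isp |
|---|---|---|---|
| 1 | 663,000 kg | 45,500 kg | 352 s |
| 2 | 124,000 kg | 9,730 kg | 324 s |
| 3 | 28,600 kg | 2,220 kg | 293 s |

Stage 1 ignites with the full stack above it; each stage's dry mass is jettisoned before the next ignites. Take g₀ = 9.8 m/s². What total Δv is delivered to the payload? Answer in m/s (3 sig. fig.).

Ignition mass of stage 1 = 663,000+45,500 + 124,000+9,730 + 28,600+2,220 + 5,720 = 878,770 kg.
Stage 1: m₀ = 878,770 kg, m_f = 878,770 − 663,000 = 215,770 kg; Δv = 352×9.8×ln(4.073) = 3449.6×1.4043 ≈ 4844 m/s.
Stage 2: m₀ = 170,270 kg, m_f = 170,270 − 124,000 = 46,270 kg; Δv = 324×9.8×ln(3.68) = 3175.2×1.3029 ≈ 4137 m/s.
Stage 3: m₀ = 36,540 kg, m_f = 36,540 − 28,600 = 7,940 kg; Δv = 293×9.8×ln(4.602) = 2871.4×1.5265 ≈ 4383 m/s.
Total Δv = 4844 + 4137 + 4383 = 13364 m/s.

Δv ≈ 13400 m/s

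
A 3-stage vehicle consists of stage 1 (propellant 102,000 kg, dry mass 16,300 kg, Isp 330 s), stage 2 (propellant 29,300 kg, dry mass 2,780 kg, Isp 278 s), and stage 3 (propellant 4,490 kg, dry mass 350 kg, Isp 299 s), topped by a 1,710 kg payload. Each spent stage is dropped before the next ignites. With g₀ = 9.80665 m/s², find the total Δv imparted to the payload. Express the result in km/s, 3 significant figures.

Δv ≈ 10.7 km/s

Ignition mass of stage 1 = 102,000+16,300 + 29,300+2,780 + 4,490+350 + 1,710 = 156,930 kg.
Stage 1: m₀ = 156,930 kg, m_f = 156,930 − 102,000 = 54,930 kg; Δv = 330×9.80665×ln(2.857) = 3236.2×1.0497 ≈ 3397 m/s.
Stage 2: m₀ = 38,630 kg, m_f = 38,630 − 29,300 = 9,330 kg; Δv = 278×9.80665×ln(4.14) = 2726.2×1.4208 ≈ 3873 m/s.
Stage 3: m₀ = 6,550 kg, m_f = 6,550 − 4,490 = 2,060 kg; Δv = 299×9.80665×ln(3.18) = 2932.2×1.1568 ≈ 3392 m/s.
Total Δv = 3397 + 3873 + 3392 = 10662 m/s.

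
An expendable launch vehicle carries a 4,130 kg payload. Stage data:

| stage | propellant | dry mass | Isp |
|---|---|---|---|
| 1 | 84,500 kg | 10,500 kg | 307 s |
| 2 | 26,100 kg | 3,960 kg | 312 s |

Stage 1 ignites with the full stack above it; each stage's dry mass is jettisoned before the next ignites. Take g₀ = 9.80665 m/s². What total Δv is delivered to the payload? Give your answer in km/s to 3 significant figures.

Δv ≈ 7.61 km/s

Ignition mass of stage 1 = 84,500+10,500 + 26,100+3,960 + 4,130 = 129,190 kg.
Stage 1: m₀ = 129,190 kg, m_f = 129,190 − 84,500 = 44,690 kg; Δv = 307×9.80665×ln(2.891) = 3010.6×1.0615 ≈ 3196 m/s.
Stage 2: m₀ = 34,190 kg, m_f = 34,190 − 26,100 = 8,090 kg; Δv = 312×9.80665×ln(4.226) = 3059.7×1.4413 ≈ 4410 m/s.
Total Δv = 3196 + 4410 = 7606 m/s.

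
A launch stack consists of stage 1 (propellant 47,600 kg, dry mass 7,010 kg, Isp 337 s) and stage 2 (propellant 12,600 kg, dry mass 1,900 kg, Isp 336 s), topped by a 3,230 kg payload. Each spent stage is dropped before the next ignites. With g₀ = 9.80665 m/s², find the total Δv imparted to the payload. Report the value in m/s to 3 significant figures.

Ignition mass of stage 1 = 47,600+7,010 + 12,600+1,900 + 3,230 = 72,340 kg.
Stage 1: m₀ = 72,340 kg, m_f = 72,340 − 47,600 = 24,740 kg; Δv = 337×9.80665×ln(2.924) = 3304.8×1.0730 ≈ 3546 m/s.
Stage 2: m₀ = 17,730 kg, m_f = 17,730 − 12,600 = 5,130 kg; Δv = 336×9.80665×ln(3.456) = 3295.0×1.2402 ≈ 4086 m/s.
Total Δv = 3546 + 4086 = 7632 m/s.

Δv ≈ 7630 m/s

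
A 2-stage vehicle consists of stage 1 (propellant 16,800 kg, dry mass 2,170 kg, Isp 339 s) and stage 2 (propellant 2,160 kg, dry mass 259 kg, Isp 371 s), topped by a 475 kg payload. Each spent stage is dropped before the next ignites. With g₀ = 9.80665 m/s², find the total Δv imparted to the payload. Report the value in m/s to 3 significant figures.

Δv ≈ 9850 m/s

Ignition mass of stage 1 = 16,800+2,170 + 2,160+259 + 475 = 21,864 kg.
Stage 1: m₀ = 21,864 kg, m_f = 21,864 − 16,800 = 5,064 kg; Δv = 339×9.80665×ln(4.318) = 3324.5×1.4627 ≈ 4863 m/s.
Stage 2: m₀ = 2,894 kg, m_f = 2,894 − 2,160 = 734 kg; Δv = 371×9.80665×ln(3.943) = 3638.3×1.3719 ≈ 4991 m/s.
Total Δv = 4863 + 4991 = 9854 m/s.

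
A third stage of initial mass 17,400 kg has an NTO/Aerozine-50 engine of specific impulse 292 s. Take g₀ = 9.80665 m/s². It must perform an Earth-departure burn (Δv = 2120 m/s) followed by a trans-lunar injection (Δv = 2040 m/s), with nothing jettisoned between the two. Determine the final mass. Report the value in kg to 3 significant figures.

v_e = Isp · g₀ = 292 × 9.80665 = 2863.5 m/s.
After the first burn: m = 17400 × exp(−2120/2863.5) = 17400 × 0.47695 = 8,298.93 kg.
After the second burn: m = 8,298.93 × exp(−2040/2863.5) = 8,298.93 × 0.49046 = 4,070.29 kg.

final mass ≈ 4070 kg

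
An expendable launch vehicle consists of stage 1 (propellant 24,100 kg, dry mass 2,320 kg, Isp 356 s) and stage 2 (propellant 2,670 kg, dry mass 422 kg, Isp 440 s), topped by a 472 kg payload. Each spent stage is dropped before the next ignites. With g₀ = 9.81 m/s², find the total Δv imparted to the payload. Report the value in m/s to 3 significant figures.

Ignition mass of stage 1 = 24,100+2,320 + 2,670+422 + 472 = 29,984 kg.
Stage 1: m₀ = 29,984 kg, m_f = 29,984 − 24,100 = 5,884 kg; Δv = 356×9.81×ln(5.096) = 3492.4×1.6284 ≈ 5687 m/s.
Stage 2: m₀ = 3,564 kg, m_f = 3,564 − 2,670 = 894 kg; Δv = 440×9.81×ln(3.987) = 4316.4×1.3829 ≈ 5969 m/s.
Total Δv = 5687 + 5969 = 11656 m/s.

Δv ≈ 11700 m/s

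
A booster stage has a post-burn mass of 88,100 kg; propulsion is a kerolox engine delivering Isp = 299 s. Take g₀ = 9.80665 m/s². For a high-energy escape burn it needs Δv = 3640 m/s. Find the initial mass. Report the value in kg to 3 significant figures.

initial mass ≈ 305000 kg

v_e = Isp · g₀ = 299 × 9.80665 = 2932.2 m/s.
Using Δv = v_e ln(m₀/m_f): m₀/m_f = exp(Δv / v_e) = exp(3640 / 2932.2) = exp(1.2414) = 3.4604.
m₀ = m_f × 3.4604 = 88,100 × 3.4604 = 304,861 kg.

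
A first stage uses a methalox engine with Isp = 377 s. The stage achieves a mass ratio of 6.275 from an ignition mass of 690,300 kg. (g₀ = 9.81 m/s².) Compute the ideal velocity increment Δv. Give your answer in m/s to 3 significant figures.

v_e = Isp · g₀ = 377 × 9.81 = 3698.4 m/s.
Δv = v_e · ln(6.275) = 3698.4 × 1.8366 ≈ 6792.3 m/s.

Δv ≈ 6790 m/s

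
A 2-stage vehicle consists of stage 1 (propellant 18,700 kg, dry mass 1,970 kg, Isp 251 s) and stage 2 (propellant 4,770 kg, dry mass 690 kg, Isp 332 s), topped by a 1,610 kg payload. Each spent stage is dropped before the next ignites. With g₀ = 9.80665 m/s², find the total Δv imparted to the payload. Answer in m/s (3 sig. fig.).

Δv ≈ 6420 m/s

Ignition mass of stage 1 = 18,700+1,970 + 4,770+690 + 1,610 = 27,740 kg.
Stage 1: m₀ = 27,740 kg, m_f = 27,740 − 18,700 = 9,040 kg; Δv = 251×9.80665×ln(3.069) = 2461.5×1.1212 ≈ 2760 m/s.
Stage 2: m₀ = 7,070 kg, m_f = 7,070 − 4,770 = 2,300 kg; Δv = 332×9.80665×ln(3.074) = 3255.8×1.1230 ≈ 3656 m/s.
Total Δv = 2760 + 3656 = 6416 m/s.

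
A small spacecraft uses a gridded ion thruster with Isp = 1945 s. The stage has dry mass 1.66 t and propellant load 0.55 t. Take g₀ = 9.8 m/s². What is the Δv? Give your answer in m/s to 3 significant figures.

Δv ≈ 5450 m/s

v_e = Isp · g₀ = 1945 × 9.8 = 19061.0 m/s.
m₀ = m_dry + m_prop = 1.66 + 0.55 = 2.21 t.
Δv = v_e · ln(m₀/m_f) = 19061.0 × ln(1.331) = 19061.0 × 0.2862 ≈ 5454.8 m/s.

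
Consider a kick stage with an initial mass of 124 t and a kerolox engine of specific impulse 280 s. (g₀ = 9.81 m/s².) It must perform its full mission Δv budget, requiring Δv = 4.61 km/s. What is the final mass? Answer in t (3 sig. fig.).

v_e = Isp · g₀ = 280 × 9.81 = 2746.8 m/s.
Using Δv = v_e ln(m₀/m_f): m₀/m_f = exp(Δv / v_e) = exp(4610 / 2746.8) = exp(1.6783) = 5.3565.
m_f = m₀ / 5.3565 = 124 / 5.3565 = 23.1494 t.

final mass ≈ 23.1 t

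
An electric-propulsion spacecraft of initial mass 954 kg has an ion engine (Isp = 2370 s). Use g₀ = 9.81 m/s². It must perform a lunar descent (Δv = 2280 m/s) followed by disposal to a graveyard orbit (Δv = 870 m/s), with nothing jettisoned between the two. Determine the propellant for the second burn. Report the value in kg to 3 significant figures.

propellant for the second burn ≈ 31.8 kg

v_e = Isp · g₀ = 2370 × 9.81 = 23249.7 m/s.
After the first burn: m = 954 × exp(−2280/23249.7) = 954 × 0.90659 = 864.887 kg.
After the second burn: m = 864.887 × exp(−870/23249.7) = 864.887 × 0.96327 = 833.12 kg.
Second-burn propellant = 864.887 − 833.12 = 31.767 kg.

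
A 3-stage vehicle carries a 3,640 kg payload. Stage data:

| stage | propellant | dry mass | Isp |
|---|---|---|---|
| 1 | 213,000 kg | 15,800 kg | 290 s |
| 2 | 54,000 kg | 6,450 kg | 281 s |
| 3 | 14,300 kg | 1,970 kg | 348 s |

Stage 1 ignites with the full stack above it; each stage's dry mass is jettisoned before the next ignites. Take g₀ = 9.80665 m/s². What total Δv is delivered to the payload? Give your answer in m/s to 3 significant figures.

Δv ≈ 10700 m/s

Ignition mass of stage 1 = 213,000+15,800 + 54,000+6,450 + 14,300+1,970 + 3,640 = 309,160 kg.
Stage 1: m₀ = 309,160 kg, m_f = 309,160 − 213,000 = 96,160 kg; Δv = 290×9.80665×ln(3.215) = 2843.9×1.1678 ≈ 3321 m/s.
Stage 2: m₀ = 80,360 kg, m_f = 80,360 − 54,000 = 26,360 kg; Δv = 281×9.80665×ln(3.049) = 2755.7×1.1147 ≈ 3072 m/s.
Stage 3: m₀ = 19,910 kg, m_f = 19,910 − 14,300 = 5,610 kg; Δv = 348×9.80665×ln(3.549) = 3412.7×1.2667 ≈ 4323 m/s.
Total Δv = 3321 + 3072 + 4323 = 10716 m/s.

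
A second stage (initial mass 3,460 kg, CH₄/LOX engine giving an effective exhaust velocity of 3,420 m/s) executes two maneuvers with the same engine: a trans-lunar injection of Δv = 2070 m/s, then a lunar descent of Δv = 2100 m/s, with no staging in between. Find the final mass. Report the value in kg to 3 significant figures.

After the first burn: m = 3460 × exp(−2070/3420.0) = 3460 × 0.54593 = 1,888.92 kg.
After the second burn: m = 1,888.92 × exp(−2100/3420.0) = 1,888.92 × 0.54116 = 1,022.21 kg.

final mass ≈ 1020 kg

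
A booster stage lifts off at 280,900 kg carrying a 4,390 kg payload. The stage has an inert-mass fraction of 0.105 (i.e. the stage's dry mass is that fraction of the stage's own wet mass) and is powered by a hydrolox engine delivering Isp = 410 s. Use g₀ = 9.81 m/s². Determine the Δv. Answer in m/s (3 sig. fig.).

Stage wet mass = m₀ − payload = 280,900 − 4,390 = 276,510 kg.
Stage dry mass = ε × stage wet mass = 0.105 × 276,510 = 29,033.6 kg.
Burnout mass m_f = stage dry + payload = 29,033.6 + 4,390 = 33,423.6 kg.
v_e = Isp · g₀ = 410 × 9.81 = 4022.1 m/s.
From the ideal rocket equation, Δv = v_e · ln(280,900/33,423.6) = 4022.1 × ln(8.404) = 4022.1 × 2.1287 ≈ 8562 m/s.

Δv ≈ 8560 m/s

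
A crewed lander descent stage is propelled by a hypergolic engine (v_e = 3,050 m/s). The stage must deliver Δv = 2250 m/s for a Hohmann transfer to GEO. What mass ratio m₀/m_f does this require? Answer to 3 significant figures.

mass ratio ≈ 2.09

From the ideal rocket equation, m₀/m_f = exp(Δv / v_e) = exp(2250 / 3050.0) = exp(0.7377) = 2.0911.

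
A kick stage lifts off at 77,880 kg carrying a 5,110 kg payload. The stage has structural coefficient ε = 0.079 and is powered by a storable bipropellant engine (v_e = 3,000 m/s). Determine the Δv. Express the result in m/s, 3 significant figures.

Δv ≈ 5910 m/s

Stage wet mass = m₀ − payload = 77,880 − 5,110 = 72,770 kg.
Stage dry mass = ε × stage wet mass = 0.079 × 72,770 = 5,748.83 kg.
Burnout mass m_f = stage dry + payload = 5,748.83 + 5,110 = 10,858.83 kg.
Δv = v_e · ln(77,880/10,858.83) = 3000.0 × ln(7.172) = 3000.0 × 1.9702 ≈ 5911 m/s.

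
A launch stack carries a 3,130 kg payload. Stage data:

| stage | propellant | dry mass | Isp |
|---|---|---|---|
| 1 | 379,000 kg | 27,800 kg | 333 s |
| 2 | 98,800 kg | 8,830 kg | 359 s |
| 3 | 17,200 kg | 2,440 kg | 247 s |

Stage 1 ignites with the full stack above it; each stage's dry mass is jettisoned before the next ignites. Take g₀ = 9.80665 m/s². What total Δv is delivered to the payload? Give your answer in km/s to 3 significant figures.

Δv ≈ 12.4 km/s

Ignition mass of stage 1 = 379,000+27,800 + 98,800+8,830 + 17,200+2,440 + 3,130 = 537,200 kg.
Stage 1: m₀ = 537,200 kg, m_f = 537,200 − 379,000 = 158,200 kg; Δv = 333×9.80665×ln(3.396) = 3265.6×1.2225 ≈ 3992 m/s.
Stage 2: m₀ = 130,400 kg, m_f = 130,400 − 98,800 = 31,600 kg; Δv = 359×9.80665×ln(4.127) = 3520.6×1.4174 ≈ 4990 m/s.
Stage 3: m₀ = 22,770 kg, m_f = 22,770 − 17,200 = 5,570 kg; Δv = 247×9.80665×ln(4.088) = 2422.2×1.4080 ≈ 3411 m/s.
Total Δv = 3992 + 4990 + 3411 = 12393 m/s.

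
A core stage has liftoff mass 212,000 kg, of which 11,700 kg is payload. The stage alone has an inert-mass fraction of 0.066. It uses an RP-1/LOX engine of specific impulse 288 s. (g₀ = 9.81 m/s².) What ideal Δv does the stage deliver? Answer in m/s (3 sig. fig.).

Δv ≈ 6050 m/s

Stage wet mass = m₀ − payload = 212,000 − 11,700 = 200,300 kg.
Stage dry mass = ε × stage wet mass = 0.066 × 200,300 = 13,219.8 kg.
Burnout mass m_f = stage dry + payload = 13,219.8 + 11,700 = 24,919.8 kg.
v_e = Isp · g₀ = 288 × 9.81 = 2825.3 m/s.
Δv = v_e · ln(212,000/24,919.8) = 2825.3 × ln(8.507) = 2825.3 × 2.1409 ≈ 6049 m/s.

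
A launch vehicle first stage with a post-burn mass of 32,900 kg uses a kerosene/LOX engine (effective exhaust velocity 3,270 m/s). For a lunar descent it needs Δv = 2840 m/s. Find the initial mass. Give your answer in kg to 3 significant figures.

m₀/m_f = exp(Δv / v_e) = exp(2840 / 3270.0) = exp(0.8685) = 2.3833.
m₀ = m_f × 2.3833 = 32,900 × 2.3833 = 78,410.6 kg.

initial mass ≈ 78400 kg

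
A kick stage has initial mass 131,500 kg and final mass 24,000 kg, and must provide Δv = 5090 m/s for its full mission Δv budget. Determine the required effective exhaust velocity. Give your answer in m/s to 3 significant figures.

v_e ≈ 2990 m/s

ln(m₀/m_f) = ln(131500/24000) = ln(5.479) = 1.7010.
By the Tsiolkovsky rocket equation, v_e = Δv / ln(m₀/m_f) = 5090 / 1.7010 = 2992.4 m/s.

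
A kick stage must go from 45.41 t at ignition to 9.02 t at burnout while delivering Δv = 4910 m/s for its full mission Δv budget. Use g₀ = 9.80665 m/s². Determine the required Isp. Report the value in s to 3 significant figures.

ln(m₀/m_f) = ln(45410/9020) = ln(5.034) = 1.6163.
v_e = Δv / ln(m₀/m_f) = 4910 / 1.6163 = 3037.8 m/s.
Isp = v_e / g₀ = 3037.8 / 9.80665 = 309.8 s.

Isp ≈ 310 s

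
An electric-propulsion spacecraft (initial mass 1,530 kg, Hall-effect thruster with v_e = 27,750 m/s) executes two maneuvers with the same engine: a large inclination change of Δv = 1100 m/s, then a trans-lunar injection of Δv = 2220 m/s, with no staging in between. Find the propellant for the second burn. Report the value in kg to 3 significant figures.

propellant for the second burn ≈ 113 kg

After the first burn: m = 1530 × exp(−1100/27750.0) = 1530 × 0.96114 = 1,470.54 kg.
After the second burn: m = 1,470.54 × exp(−2220/27750.0) = 1,470.54 × 0.92312 = 1,357.48 kg.
Second-burn propellant = 1,470.54 − 1,357.48 = 113.06 kg.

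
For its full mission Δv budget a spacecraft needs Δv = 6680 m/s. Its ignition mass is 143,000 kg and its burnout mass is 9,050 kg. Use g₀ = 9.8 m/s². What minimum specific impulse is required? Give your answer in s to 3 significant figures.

ln(m₀/m_f) = ln(143000/9050) = ln(15.8) = 2.7601.
By the Tsiolkovsky rocket equation, v_e = Δv / ln(m₀/m_f) = 6680 / 2.7601 = 2420.2 m/s.
Isp = v_e / g₀ = 2420.2 / 9.8 = 247.0 s.

Isp ≈ 247 s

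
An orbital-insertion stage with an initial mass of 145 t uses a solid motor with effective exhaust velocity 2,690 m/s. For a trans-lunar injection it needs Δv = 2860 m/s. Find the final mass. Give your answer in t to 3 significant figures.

final mass ≈ 50.1 t

Rocket equation: m₀/m_f = exp(Δv / v_e) = exp(2860 / 2690.0) = exp(1.0632) = 2.8956.
m_f = m₀ / 2.8956 = 145 / 2.8956 = 50.076 t.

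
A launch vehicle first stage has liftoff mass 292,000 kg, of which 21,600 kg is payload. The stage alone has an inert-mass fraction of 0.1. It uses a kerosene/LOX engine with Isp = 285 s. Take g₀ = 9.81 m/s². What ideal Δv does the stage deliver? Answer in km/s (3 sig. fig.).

Stage wet mass = m₀ − payload = 292,000 − 21,600 = 270,400 kg.
Stage dry mass = ε × stage wet mass = 0.1 × 270,400 = 27,040 kg.
Burnout mass m_f = stage dry + payload = 27,040 + 21,600 = 48,640 kg.
v_e = Isp · g₀ = 285 × 9.81 = 2795.9 m/s.
Δv = v_e · ln(292,000/48,640) = 2795.9 × ln(6.003) = 2795.9 × 1.7923 ≈ 5011 m/s.

Δv ≈ 5.01 km/s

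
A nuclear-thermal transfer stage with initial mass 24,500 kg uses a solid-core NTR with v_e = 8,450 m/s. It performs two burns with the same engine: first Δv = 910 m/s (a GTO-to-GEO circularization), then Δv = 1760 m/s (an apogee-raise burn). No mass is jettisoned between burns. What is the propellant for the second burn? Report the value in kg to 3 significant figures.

After the first burn: m = 24500 × exp(−910/8450.0) = 24500 × 0.89790 = 21,998.6 kg.
After the second burn: m = 21,998.6 × exp(−1760/8450.0) = 21,998.6 × 0.81198 = 17,862.4 kg.
Second-burn propellant = 21,998.6 − 17,862.4 = 4,136.2 kg.

propellant for the second burn ≈ 4140 kg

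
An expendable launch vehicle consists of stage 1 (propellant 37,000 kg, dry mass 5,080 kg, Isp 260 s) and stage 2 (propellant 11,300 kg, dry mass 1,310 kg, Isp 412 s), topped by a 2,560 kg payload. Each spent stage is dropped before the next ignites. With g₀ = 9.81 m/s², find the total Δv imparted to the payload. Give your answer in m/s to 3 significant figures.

Ignition mass of stage 1 = 37,000+5,080 + 11,300+1,310 + 2,560 = 57,250 kg.
Stage 1: m₀ = 57,250 kg, m_f = 57,250 − 37,000 = 20,250 kg; Δv = 260×9.81×ln(2.827) = 2550.6×1.0393 ≈ 2651 m/s.
Stage 2: m₀ = 15,170 kg, m_f = 15,170 − 11,300 = 3,870 kg; Δv = 412×9.81×ln(3.92) = 4041.7×1.3661 ≈ 5521 m/s.
Total Δv = 2651 + 5521 = 8172 m/s.

Δv ≈ 8170 m/s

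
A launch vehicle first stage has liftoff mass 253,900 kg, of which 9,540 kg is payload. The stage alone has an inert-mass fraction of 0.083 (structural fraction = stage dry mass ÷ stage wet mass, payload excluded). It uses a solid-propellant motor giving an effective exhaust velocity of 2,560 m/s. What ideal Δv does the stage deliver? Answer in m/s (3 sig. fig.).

Stage wet mass = m₀ − payload = 253,900 − 9,540 = 244,360 kg.
Stage dry mass = ε × stage wet mass = 0.083 × 244,360 = 20,281.9 kg.
Burnout mass m_f = stage dry + payload = 20,281.9 + 9,540 = 29,821.9 kg.
Rocket equation: Δv = v_e · ln(253,900/29,821.9) = 2560.0 × ln(8.514) = 2560.0 × 2.1417 ≈ 5483 m/s.

Δv ≈ 5480 m/s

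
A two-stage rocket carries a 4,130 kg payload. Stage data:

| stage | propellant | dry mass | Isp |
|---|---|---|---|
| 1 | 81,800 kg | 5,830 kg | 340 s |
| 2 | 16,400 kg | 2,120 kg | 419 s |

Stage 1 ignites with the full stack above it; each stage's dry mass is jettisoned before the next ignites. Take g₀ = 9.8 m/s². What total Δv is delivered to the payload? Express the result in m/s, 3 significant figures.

Δv ≈ 9800 m/s

Ignition mass of stage 1 = 81,800+5,830 + 16,400+2,120 + 4,130 = 110,280 kg.
Stage 1: m₀ = 110,280 kg, m_f = 110,280 − 81,800 = 28,480 kg; Δv = 340×9.8×ln(3.872) = 3332.0×1.3538 ≈ 4511 m/s.
Stage 2: m₀ = 22,650 kg, m_f = 22,650 − 16,400 = 6,250 kg; Δv = 419×9.8×ln(3.624) = 4106.2×1.2876 ≈ 5287 m/s.
Total Δv = 4511 + 5287 = 9798 m/s.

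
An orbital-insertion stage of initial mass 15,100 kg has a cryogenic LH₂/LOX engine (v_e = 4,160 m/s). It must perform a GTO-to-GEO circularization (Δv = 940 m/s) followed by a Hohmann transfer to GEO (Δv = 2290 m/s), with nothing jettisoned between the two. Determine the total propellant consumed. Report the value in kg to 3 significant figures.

total propellant consumed ≈ 8150 kg

After the first burn: m = 15100 × exp(−940/4160.0) = 15100 × 0.79775 = 12,046 kg.
After the second burn: m = 12,046 × exp(−2290/4160.0) = 12,046 × 0.57667 = 6,946.57 kg.
Total propellant = m₀ − m_final = 15100 − 6,946.57 = 8,153.43 kg.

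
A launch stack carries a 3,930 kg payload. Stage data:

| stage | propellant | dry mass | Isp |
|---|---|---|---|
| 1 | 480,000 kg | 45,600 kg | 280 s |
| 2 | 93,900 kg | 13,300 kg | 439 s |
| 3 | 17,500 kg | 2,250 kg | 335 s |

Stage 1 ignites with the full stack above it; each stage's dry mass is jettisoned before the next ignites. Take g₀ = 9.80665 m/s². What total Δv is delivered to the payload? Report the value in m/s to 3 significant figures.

Δv ≈ 13500 m/s

Ignition mass of stage 1 = 480,000+45,600 + 93,900+13,300 + 17,500+2,250 + 3,930 = 656,480 kg.
Stage 1: m₀ = 656,480 kg, m_f = 656,480 − 480,000 = 176,480 kg; Δv = 280×9.80665×ln(3.72) = 2745.9×1.3137 ≈ 3607 m/s.
Stage 2: m₀ = 130,880 kg, m_f = 130,880 − 93,900 = 36,980 kg; Δv = 439×9.80665×ln(3.539) = 4305.1×1.2639 ≈ 5441 m/s.
Stage 3: m₀ = 23,680 kg, m_f = 23,680 − 17,500 = 6,180 kg; Δv = 335×9.80665×ln(3.832) = 3285.2×1.3433 ≈ 4413 m/s.
Total Δv = 3607 + 5441 + 4413 = 13461 m/s.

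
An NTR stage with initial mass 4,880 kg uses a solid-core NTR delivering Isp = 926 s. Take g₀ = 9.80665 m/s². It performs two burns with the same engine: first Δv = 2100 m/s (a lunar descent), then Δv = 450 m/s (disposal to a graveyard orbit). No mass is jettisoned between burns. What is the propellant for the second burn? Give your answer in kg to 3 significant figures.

v_e = Isp · g₀ = 926 × 9.80665 = 9081.0 m/s.
After the first burn: m = 4880 × exp(−2100/9081.0) = 4880 × 0.79354 = 3,872.48 kg.
After the second burn: m = 3,872.48 × exp(−450/9081.0) = 3,872.48 × 0.95165 = 3,685.25 kg.
Second-burn propellant = 3,872.48 − 3,685.25 = 187.23 kg.

propellant for the second burn ≈ 187 kg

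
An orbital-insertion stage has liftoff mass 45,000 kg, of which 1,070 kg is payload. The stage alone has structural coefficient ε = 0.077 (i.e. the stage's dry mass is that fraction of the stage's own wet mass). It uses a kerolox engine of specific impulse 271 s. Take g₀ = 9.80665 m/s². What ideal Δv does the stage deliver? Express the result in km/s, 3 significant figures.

Stage wet mass = m₀ − payload = 45,000 − 1,070 = 43,930 kg.
Stage dry mass = ε × stage wet mass = 0.077 × 43,930 = 3,382.61 kg.
Burnout mass m_f = stage dry + payload = 3,382.61 + 1,070 = 4,452.61 kg.
v_e = Isp · g₀ = 271 × 9.80665 = 2657.6 m/s.
From the ideal rocket equation, Δv = v_e · ln(45,000/4,452.61) = 2657.6 × ln(10.11) = 2657.6 × 2.3132 ≈ 6147 m/s.

Δv ≈ 6.15 km/s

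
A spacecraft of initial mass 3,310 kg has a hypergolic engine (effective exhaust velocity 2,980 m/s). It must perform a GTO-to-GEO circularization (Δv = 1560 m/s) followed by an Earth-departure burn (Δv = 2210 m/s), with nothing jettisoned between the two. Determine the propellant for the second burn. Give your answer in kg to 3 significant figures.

propellant for the second burn ≈ 1030 kg

After the first burn: m = 3310 × exp(−1560/2980.0) = 3310 × 0.59245 = 1,961.01 kg.
After the second burn: m = 1,961.01 × exp(−2210/2980.0) = 1,961.01 × 0.47635 = 934.127 kg.
Second-burn propellant = 1,961.01 − 934.127 = 1,026.883 kg.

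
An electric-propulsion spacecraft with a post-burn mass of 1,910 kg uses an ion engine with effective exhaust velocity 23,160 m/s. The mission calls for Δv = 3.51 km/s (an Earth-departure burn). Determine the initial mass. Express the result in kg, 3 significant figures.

initial mass ≈ 2220 kg

m₀/m_f = exp(Δv / v_e) = exp(3510 / 23160.0) = exp(0.1516) = 1.1636.
m₀ = m_f × 1.1636 = 1,910 × 1.1636 = 2,222.48 kg.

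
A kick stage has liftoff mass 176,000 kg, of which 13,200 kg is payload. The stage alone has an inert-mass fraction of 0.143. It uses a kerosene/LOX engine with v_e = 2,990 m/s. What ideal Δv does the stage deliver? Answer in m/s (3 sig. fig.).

Δv ≈ 4710 m/s

Stage wet mass = m₀ − payload = 176,000 − 13,200 = 162,800 kg.
Stage dry mass = ε × stage wet mass = 0.143 × 162,800 = 23,280.4 kg.
Burnout mass m_f = stage dry + payload = 23,280.4 + 13,200 = 36,480.4 kg.
Δv = v_e · ln(176,000/36,480.4) = 2990.0 × ln(4.825) = 2990.0 × 1.5737 ≈ 4705 m/s.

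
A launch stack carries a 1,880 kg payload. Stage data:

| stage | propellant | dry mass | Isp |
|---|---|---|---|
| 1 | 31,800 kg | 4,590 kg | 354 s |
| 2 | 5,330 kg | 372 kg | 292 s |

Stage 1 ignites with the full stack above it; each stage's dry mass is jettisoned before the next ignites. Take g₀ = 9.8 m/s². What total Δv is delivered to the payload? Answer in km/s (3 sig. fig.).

Δv ≈ 7.93 km/s

Ignition mass of stage 1 = 31,800+4,590 + 5,330+372 + 1,880 = 43,972 kg.
Stage 1: m₀ = 43,972 kg, m_f = 43,972 − 31,800 = 12,172 kg; Δv = 354×9.8×ln(3.613) = 3469.2×1.2844 ≈ 4456 m/s.
Stage 2: m₀ = 7,582 kg, m_f = 7,582 − 5,330 = 2,252 kg; Δv = 292×9.8×ln(3.367) = 2861.6×1.2140 ≈ 3474 m/s.
Total Δv = 4456 + 3474 = 7930 m/s.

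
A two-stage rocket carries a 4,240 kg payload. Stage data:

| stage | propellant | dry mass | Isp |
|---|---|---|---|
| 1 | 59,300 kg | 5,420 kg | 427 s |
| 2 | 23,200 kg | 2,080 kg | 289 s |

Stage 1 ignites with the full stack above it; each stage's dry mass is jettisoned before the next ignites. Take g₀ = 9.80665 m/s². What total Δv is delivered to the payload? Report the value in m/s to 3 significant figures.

Ignition mass of stage 1 = 59,300+5,420 + 23,200+2,080 + 4,240 = 94,240 kg.
Stage 1: m₀ = 94,240 kg, m_f = 94,240 − 59,300 = 34,940 kg; Δv = 427×9.80665×ln(2.697) = 4187.4×0.9922 ≈ 4155 m/s.
Stage 2: m₀ = 29,520 kg, m_f = 29,520 − 23,200 = 6,320 kg; Δv = 289×9.80665×ln(4.671) = 2834.1×1.5413 ≈ 4368 m/s.
Total Δv = 4155 + 4368 = 8523 m/s.

Δv ≈ 8520 m/s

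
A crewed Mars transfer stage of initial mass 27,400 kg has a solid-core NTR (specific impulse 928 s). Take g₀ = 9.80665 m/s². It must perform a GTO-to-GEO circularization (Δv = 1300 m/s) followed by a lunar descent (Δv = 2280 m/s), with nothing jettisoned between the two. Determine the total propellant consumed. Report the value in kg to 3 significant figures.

v_e = Isp · g₀ = 928 × 9.80665 = 9100.6 m/s.
After the first burn: m = 27400 × exp(−1300/9100.6) = 27400 × 0.86689 = 23,752.8 kg.
After the second burn: m = 23,752.8 × exp(−2280/9100.6) = 23,752.8 × 0.77839 = 18,488.9 kg.
Total propellant = m₀ − m_final = 27400 − 18,488.9 = 8,911.1 kg.

total propellant consumed ≈ 8910 kg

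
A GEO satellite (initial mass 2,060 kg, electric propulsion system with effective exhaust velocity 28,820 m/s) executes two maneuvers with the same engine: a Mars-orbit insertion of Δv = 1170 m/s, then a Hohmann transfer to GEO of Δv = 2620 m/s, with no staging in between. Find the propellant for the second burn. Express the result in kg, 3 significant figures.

propellant for the second burn ≈ 172 kg

After the first burn: m = 2060 × exp(−1170/28820.0) = 2060 × 0.96022 = 1,978.05 kg.
After the second burn: m = 1,978.05 × exp(−2620/28820.0) = 1,978.05 × 0.91310 = 1,806.16 kg.
Second-burn propellant = 1,978.05 − 1,806.16 = 171.89 kg.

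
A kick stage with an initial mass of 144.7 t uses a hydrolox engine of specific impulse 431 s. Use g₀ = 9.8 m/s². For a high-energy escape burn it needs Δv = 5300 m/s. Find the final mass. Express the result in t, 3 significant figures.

v_e = Isp · g₀ = 431 × 9.8 = 4223.8 m/s.
m₀/m_f = exp(Δv / v_e) = exp(5300 / 4223.8) = exp(1.2548) = 3.5071.
m_f = m₀ / 3.5071 = 144.7 / 3.5071 = 41.2592 t.

final mass ≈ 41.3 t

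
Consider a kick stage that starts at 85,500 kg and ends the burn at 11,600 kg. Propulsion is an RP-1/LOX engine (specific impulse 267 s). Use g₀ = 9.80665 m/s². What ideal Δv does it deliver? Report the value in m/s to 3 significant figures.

Δv ≈ 5230 m/s

v_e = Isp · g₀ = 267 × 9.80665 = 2618.4 m/s.
Using Δv = v_e ln(m₀/m_f): Δv = v_e · ln(m₀/m_f) = 2618.4 × ln(7.371) = 2618.4 × 1.9975 ≈ 5230.2 m/s.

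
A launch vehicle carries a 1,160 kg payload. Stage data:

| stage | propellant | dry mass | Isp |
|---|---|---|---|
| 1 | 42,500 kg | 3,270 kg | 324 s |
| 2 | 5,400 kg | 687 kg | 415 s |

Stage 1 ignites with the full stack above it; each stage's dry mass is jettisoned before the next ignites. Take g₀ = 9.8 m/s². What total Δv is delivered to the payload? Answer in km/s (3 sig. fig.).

Ignition mass of stage 1 = 42,500+3,270 + 5,400+687 + 1,160 = 53,017 kg.
Stage 1: m₀ = 53,017 kg, m_f = 53,017 − 42,500 = 10,517 kg; Δv = 324×9.8×ln(5.041) = 3175.2×1.6176 ≈ 5136 m/s.
Stage 2: m₀ = 7,247 kg, m_f = 7,247 − 5,400 = 1,847 kg; Δv = 415×9.8×ln(3.924) = 4067.0×1.3670 ≈ 5560 m/s.
Total Δv = 5136 + 5560 = 10696 m/s.

Δv ≈ 10.7 km/s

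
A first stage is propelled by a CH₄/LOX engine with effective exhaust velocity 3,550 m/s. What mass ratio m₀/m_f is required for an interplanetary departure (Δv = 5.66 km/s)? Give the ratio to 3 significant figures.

mass ratio ≈ 4.93

m₀/m_f = exp(Δv / v_e) = exp(5660 / 3550.0) = exp(1.5944) = 4.9252.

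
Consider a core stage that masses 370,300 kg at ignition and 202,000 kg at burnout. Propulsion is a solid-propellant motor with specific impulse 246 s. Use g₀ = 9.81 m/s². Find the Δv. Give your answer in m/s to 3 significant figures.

Δv ≈ 1460 m/s

v_e = Isp · g₀ = 246 × 9.81 = 2413.3 m/s.
From the ideal rocket equation, Δv = v_e · ln(m₀/m_f) = 2413.3 × ln(1.833) = 2413.3 × 0.6060 ≈ 1462.5 m/s.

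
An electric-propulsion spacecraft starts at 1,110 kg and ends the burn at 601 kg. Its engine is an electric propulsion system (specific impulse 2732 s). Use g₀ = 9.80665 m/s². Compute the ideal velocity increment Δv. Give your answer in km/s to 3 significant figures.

v_e = Isp · g₀ = 2732 × 9.80665 = 26791.8 m/s.
Using Δv = v_e ln(m₀/m_f): Δv = v_e · ln(m₀/m_f) = 26791.8 × ln(1.847) = 26791.8 × 0.6135 ≈ 16437.3 m/s.

Δv ≈ 16.4 km/s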